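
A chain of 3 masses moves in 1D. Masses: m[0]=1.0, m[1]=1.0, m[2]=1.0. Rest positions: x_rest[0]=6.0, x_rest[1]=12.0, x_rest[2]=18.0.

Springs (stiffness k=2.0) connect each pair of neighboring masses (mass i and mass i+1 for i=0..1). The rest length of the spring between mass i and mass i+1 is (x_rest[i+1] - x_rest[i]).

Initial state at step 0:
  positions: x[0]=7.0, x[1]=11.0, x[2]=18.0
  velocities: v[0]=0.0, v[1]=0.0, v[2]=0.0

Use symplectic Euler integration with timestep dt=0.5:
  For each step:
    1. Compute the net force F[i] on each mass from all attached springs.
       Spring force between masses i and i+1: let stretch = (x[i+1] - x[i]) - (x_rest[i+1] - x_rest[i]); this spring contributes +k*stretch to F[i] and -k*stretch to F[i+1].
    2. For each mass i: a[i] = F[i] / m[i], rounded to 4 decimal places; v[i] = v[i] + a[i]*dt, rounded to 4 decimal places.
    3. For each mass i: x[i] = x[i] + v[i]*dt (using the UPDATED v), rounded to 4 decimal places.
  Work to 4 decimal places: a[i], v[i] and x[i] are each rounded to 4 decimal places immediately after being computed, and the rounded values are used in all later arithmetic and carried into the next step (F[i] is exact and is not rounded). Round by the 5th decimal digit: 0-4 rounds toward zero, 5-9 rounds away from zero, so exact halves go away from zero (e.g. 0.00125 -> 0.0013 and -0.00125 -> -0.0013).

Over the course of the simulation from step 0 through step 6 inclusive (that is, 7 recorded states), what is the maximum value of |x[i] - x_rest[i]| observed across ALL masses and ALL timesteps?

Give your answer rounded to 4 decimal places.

Step 0: x=[7.0000 11.0000 18.0000] v=[0.0000 0.0000 0.0000]
Step 1: x=[6.0000 12.5000 17.5000] v=[-2.0000 3.0000 -1.0000]
Step 2: x=[5.2500 13.2500 17.5000] v=[-1.5000 1.5000 0.0000]
Step 3: x=[5.5000 12.1250 18.3750] v=[0.5000 -2.2500 1.7500]
Step 4: x=[6.0625 10.8125 19.1250] v=[1.1250 -2.6250 1.5000]
Step 5: x=[6.0000 11.2813 18.7188] v=[-0.1250 0.9375 -0.8125]
Step 6: x=[5.5782 12.8282 17.5938] v=[-0.8437 3.0937 -2.2500]
Max displacement = 1.2500

Answer: 1.2500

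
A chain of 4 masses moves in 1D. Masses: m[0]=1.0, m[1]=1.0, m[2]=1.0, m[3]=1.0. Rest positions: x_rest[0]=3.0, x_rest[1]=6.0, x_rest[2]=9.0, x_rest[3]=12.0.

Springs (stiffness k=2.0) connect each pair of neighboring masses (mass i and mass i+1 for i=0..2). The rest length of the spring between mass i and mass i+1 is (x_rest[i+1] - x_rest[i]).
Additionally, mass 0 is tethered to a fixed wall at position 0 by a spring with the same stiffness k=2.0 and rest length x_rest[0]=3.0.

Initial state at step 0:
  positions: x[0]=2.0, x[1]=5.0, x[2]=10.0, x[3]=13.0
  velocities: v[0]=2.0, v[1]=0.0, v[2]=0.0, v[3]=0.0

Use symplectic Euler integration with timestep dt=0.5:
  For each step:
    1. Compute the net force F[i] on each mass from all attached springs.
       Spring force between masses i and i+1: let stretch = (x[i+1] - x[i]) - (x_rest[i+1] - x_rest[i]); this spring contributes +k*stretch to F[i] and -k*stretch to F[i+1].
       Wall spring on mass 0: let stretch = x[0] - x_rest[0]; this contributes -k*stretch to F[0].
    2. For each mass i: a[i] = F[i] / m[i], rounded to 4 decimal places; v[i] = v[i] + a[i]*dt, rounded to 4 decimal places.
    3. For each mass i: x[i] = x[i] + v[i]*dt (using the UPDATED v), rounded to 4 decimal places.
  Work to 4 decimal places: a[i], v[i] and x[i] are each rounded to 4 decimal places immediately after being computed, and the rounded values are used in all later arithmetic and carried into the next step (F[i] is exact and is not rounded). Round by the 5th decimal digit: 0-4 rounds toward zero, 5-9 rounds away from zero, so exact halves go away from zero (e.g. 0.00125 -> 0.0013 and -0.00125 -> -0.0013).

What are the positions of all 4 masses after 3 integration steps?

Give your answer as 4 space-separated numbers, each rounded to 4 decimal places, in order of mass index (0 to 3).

Answer: 4.6250 7.7500 9.3750 11.5000

Derivation:
Step 0: x=[2.0000 5.0000 10.0000 13.0000] v=[2.0000 0.0000 0.0000 0.0000]
Step 1: x=[3.5000 6.0000 9.0000 13.0000] v=[3.0000 2.0000 -2.0000 0.0000]
Step 2: x=[4.5000 7.2500 8.5000 12.5000] v=[2.0000 2.5000 -1.0000 -1.0000]
Step 3: x=[4.6250 7.7500 9.3750 11.5000] v=[0.2500 1.0000 1.7500 -2.0000]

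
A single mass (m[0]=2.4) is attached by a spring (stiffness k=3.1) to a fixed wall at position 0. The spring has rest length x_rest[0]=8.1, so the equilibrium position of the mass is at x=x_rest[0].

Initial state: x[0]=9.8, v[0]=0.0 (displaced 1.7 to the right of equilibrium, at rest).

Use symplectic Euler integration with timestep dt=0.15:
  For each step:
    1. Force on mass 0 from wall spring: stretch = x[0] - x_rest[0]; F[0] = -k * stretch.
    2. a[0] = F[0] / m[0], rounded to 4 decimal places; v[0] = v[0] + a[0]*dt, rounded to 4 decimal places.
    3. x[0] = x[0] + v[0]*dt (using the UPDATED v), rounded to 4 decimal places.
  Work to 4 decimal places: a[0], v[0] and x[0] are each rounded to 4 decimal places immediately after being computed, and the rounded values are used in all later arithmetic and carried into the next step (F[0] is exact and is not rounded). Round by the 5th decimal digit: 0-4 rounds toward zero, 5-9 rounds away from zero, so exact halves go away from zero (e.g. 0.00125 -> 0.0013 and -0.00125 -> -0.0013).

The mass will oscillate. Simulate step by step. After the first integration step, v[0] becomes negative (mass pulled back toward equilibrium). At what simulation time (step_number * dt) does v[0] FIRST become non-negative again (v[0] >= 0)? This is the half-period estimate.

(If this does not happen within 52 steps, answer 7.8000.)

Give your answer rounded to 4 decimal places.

Answer: 2.8500

Derivation:
Step 0: x=[9.8000] v=[0.0000]
Step 1: x=[9.7506] v=[-0.3294]
Step 2: x=[9.6532] v=[-0.6492]
Step 3: x=[9.5107] v=[-0.9501]
Step 4: x=[9.3272] v=[-1.2234]
Step 5: x=[9.1080] v=[-1.4612]
Step 6: x=[8.8595] v=[-1.6565]
Step 7: x=[8.5889] v=[-1.8037]
Step 8: x=[8.3041] v=[-1.8984]
Step 9: x=[8.0134] v=[-1.9379]
Step 10: x=[7.7252] v=[-1.9211]
Step 11: x=[7.4479] v=[-1.8485]
Step 12: x=[7.1896] v=[-1.7222]
Step 13: x=[6.9577] v=[-1.5458]
Step 14: x=[6.7590] v=[-1.3245]
Step 15: x=[6.5993] v=[-1.0647]
Step 16: x=[6.4832] v=[-0.7739]
Step 17: x=[6.4141] v=[-0.4606]
Step 18: x=[6.3940] v=[-0.1340]
Step 19: x=[6.4235] v=[0.1965]
First v>=0 after going negative at step 19, time=2.8500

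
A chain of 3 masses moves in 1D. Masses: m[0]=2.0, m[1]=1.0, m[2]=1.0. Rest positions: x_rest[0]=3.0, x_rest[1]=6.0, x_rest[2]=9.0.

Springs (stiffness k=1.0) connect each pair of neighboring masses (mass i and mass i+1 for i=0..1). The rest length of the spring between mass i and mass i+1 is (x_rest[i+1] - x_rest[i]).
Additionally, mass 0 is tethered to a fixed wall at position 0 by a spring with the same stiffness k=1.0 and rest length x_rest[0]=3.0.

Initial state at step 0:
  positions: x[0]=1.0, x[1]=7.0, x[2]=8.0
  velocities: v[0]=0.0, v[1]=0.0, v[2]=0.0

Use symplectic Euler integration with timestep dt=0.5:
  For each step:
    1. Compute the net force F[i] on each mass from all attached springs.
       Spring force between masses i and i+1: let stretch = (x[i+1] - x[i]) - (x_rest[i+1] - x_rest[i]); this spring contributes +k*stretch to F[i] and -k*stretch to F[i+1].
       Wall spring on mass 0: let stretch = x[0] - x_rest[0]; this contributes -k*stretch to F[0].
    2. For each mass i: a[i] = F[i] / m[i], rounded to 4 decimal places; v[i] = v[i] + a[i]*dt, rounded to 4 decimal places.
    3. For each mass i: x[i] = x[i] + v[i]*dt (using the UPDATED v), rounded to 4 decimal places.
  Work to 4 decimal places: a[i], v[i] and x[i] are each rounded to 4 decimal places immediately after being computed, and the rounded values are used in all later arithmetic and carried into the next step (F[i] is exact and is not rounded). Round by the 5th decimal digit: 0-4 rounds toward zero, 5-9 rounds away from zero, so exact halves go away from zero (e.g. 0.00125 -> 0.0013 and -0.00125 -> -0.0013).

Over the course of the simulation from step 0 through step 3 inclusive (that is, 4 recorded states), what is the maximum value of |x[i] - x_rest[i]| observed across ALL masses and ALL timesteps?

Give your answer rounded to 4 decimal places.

Step 0: x=[1.0000 7.0000 8.0000] v=[0.0000 0.0000 0.0000]
Step 1: x=[1.6250 5.7500 8.5000] v=[1.2500 -2.5000 1.0000]
Step 2: x=[2.5625 4.1563 9.0625] v=[1.8750 -3.1875 1.1250]
Step 3: x=[3.3789 3.3907 9.1485] v=[1.6328 -1.5313 0.1719]
Max displacement = 2.6093

Answer: 2.6093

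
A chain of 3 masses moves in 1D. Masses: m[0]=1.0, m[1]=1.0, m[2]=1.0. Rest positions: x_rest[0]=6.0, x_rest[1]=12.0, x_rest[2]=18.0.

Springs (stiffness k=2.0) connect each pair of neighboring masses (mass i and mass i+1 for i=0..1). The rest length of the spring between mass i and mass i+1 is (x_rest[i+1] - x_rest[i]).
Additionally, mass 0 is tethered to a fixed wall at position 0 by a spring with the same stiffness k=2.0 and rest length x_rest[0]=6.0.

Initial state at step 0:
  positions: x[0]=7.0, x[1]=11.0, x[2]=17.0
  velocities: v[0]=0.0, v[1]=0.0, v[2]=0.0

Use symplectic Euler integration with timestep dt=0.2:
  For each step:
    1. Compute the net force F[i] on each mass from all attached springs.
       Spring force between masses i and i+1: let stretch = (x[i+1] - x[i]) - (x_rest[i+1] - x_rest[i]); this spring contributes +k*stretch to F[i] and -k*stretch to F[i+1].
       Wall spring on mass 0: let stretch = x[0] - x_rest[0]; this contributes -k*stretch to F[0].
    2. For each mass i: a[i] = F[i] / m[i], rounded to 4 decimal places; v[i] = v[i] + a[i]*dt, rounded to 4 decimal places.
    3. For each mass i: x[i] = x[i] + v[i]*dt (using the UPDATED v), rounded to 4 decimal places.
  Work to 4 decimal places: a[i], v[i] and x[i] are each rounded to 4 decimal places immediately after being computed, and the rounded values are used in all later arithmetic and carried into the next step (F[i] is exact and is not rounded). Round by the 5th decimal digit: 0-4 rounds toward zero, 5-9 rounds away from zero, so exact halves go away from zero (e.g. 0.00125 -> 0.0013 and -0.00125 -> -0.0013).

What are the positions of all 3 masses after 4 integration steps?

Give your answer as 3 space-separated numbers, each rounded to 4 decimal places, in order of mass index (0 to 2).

Answer: 5.2884 12.0107 17.1611

Derivation:
Step 0: x=[7.0000 11.0000 17.0000] v=[0.0000 0.0000 0.0000]
Step 1: x=[6.7600 11.1600 17.0000] v=[-1.2000 0.8000 0.0000]
Step 2: x=[6.3312 11.4352 17.0128] v=[-2.1440 1.3760 0.0640]
Step 3: x=[5.8042 11.7483 17.0594] v=[-2.6349 1.5654 0.2330]
Step 4: x=[5.2884 12.0107 17.1611] v=[-2.5789 1.3122 0.5086]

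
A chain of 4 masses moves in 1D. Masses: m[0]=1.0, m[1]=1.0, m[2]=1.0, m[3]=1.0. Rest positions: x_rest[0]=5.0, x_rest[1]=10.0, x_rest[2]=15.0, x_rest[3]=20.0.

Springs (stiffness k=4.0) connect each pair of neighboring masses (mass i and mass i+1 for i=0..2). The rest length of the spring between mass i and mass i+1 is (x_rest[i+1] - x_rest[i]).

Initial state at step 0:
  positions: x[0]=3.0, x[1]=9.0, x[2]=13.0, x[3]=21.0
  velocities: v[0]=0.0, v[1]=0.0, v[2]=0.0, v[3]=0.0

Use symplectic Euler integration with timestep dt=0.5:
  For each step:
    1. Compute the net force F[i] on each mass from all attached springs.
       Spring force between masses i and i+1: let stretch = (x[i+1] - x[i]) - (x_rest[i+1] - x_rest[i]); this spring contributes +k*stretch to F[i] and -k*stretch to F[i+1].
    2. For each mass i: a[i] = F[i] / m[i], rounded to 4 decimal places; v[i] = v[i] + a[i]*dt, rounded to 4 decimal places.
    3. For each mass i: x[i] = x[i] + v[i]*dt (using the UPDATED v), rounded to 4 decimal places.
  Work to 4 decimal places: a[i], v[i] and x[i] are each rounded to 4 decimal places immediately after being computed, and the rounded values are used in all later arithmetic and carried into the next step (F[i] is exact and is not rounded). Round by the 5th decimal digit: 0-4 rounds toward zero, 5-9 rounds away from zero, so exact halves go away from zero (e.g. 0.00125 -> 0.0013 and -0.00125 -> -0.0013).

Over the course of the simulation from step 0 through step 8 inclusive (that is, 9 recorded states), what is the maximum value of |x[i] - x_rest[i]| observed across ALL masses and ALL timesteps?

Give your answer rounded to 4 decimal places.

Step 0: x=[3.0000 9.0000 13.0000 21.0000] v=[0.0000 0.0000 0.0000 0.0000]
Step 1: x=[4.0000 7.0000 17.0000 18.0000] v=[2.0000 -4.0000 8.0000 -6.0000]
Step 2: x=[3.0000 12.0000 12.0000 19.0000] v=[-2.0000 10.0000 -10.0000 2.0000]
Step 3: x=[6.0000 8.0000 14.0000 18.0000] v=[6.0000 -8.0000 4.0000 -2.0000]
Step 4: x=[6.0000 8.0000 14.0000 18.0000] v=[0.0000 0.0000 0.0000 0.0000]
Step 5: x=[3.0000 12.0000 12.0000 19.0000] v=[-6.0000 8.0000 -4.0000 2.0000]
Step 6: x=[4.0000 7.0000 17.0000 18.0000] v=[2.0000 -10.0000 10.0000 -2.0000]
Step 7: x=[3.0000 9.0000 13.0000 21.0000] v=[-2.0000 4.0000 -8.0000 6.0000]
Step 8: x=[3.0000 9.0000 13.0000 21.0000] v=[0.0000 0.0000 0.0000 0.0000]
Max displacement = 3.0000

Answer: 3.0000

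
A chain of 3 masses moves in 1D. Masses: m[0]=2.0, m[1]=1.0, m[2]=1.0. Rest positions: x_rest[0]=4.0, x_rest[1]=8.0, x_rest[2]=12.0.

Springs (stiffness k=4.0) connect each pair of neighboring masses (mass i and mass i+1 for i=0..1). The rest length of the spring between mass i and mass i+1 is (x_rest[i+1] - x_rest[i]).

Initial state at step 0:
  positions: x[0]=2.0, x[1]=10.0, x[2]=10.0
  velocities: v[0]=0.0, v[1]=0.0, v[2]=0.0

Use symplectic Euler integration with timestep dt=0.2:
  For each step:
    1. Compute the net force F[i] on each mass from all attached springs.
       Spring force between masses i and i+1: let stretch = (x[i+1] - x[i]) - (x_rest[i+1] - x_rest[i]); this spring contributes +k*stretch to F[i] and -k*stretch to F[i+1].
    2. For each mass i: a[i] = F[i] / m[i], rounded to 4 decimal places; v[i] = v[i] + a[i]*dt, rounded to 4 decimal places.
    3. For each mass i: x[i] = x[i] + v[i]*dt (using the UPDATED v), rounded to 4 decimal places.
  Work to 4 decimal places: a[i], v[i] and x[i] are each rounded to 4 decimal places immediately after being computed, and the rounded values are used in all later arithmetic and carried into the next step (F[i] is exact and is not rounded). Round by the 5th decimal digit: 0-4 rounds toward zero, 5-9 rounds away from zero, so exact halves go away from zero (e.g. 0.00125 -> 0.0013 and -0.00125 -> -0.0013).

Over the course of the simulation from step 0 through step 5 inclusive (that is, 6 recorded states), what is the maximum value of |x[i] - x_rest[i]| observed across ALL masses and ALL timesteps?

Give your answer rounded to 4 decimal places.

Step 0: x=[2.0000 10.0000 10.0000] v=[0.0000 0.0000 0.0000]
Step 1: x=[2.3200 8.7200 10.6400] v=[1.6000 -6.4000 3.2000]
Step 2: x=[2.8320 6.7232 11.6128] v=[2.5600 -9.9840 4.8640]
Step 3: x=[3.3353 4.8861 12.4433] v=[2.5165 -9.1853 4.1523]
Step 4: x=[3.6427 4.0101 12.7046] v=[1.5368 -4.3802 1.3065]
Step 5: x=[3.6595 4.4664 12.2148] v=[0.0838 2.2815 -2.4491]
Max displacement = 3.9899

Answer: 3.9899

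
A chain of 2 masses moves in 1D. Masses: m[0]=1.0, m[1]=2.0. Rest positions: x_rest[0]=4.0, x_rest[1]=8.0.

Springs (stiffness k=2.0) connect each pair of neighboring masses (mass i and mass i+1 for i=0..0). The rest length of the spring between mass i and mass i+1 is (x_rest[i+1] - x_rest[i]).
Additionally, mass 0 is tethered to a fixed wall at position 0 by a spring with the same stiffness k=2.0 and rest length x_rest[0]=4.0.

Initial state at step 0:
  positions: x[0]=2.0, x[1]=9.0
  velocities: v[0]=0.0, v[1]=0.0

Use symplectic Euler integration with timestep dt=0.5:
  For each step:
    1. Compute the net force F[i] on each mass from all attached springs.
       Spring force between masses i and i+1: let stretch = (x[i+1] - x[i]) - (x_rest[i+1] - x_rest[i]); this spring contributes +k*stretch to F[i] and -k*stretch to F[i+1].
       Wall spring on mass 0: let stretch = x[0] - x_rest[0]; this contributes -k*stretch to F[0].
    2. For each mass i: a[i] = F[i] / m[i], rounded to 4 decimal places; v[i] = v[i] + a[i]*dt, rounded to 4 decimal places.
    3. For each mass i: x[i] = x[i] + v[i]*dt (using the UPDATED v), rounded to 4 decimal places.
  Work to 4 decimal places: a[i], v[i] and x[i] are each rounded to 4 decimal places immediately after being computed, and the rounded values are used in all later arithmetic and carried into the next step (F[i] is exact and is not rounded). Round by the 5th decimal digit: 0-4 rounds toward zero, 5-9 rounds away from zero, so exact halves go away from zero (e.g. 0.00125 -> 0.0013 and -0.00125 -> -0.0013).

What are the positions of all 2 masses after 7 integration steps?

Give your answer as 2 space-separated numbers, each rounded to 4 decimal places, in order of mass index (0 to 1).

Answer: 5.2947 7.2820

Derivation:
Step 0: x=[2.0000 9.0000] v=[0.0000 0.0000]
Step 1: x=[4.5000 8.2500] v=[5.0000 -1.5000]
Step 2: x=[6.6250 7.5625] v=[4.2500 -1.3750]
Step 3: x=[5.9063 7.6407] v=[-1.4375 0.1563]
Step 4: x=[3.1016 8.2853] v=[-5.6094 1.2891]
Step 5: x=[1.3380 8.6340] v=[-3.5273 0.6973]
Step 6: x=[2.5534 8.1587] v=[2.4307 -0.9507]
Step 7: x=[5.2947 7.2820] v=[5.4826 -1.7534]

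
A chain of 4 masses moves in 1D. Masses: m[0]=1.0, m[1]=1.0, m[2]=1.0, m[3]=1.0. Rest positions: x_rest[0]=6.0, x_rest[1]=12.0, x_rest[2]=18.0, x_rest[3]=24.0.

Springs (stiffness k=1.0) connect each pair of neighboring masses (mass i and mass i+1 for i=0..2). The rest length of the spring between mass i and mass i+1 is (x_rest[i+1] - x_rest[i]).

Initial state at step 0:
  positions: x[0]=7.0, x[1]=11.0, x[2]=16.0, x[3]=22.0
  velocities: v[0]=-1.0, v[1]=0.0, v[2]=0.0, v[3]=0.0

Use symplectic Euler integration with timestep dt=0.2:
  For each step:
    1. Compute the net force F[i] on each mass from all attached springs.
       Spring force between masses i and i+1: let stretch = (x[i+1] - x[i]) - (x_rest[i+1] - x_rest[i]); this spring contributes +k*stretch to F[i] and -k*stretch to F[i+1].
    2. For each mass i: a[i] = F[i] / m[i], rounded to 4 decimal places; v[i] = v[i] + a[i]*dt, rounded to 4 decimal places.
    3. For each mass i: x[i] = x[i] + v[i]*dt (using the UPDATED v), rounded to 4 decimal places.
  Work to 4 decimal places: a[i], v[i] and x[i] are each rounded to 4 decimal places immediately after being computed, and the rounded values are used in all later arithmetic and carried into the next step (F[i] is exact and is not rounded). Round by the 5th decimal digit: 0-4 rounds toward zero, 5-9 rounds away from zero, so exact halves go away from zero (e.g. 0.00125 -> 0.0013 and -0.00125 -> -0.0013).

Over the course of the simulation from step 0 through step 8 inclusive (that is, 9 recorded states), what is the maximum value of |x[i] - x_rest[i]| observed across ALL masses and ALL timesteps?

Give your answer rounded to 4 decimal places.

Step 0: x=[7.0000 11.0000 16.0000 22.0000] v=[-1.0000 0.0000 0.0000 0.0000]
Step 1: x=[6.7200 11.0400 16.0400 22.0000] v=[-1.4000 0.2000 0.2000 0.0000]
Step 2: x=[6.3728 11.1072 16.1184 22.0016] v=[-1.7360 0.3360 0.3920 0.0080]
Step 3: x=[5.9750 11.1855 16.2317 22.0079] v=[-1.9891 0.3914 0.5664 0.0314]
Step 4: x=[5.5456 11.2572 16.3742 22.0231] v=[-2.1470 0.3585 0.7124 0.0762]
Step 5: x=[5.1047 11.3051 16.5380 22.0524] v=[-2.2047 0.2396 0.8188 0.1464]
Step 6: x=[4.6718 11.3143 16.7130 22.1011] v=[-2.1646 0.0461 0.8751 0.2435]
Step 7: x=[4.2646 11.2738 16.8876 22.1743] v=[-2.0361 -0.2027 0.8730 0.3659]
Step 8: x=[3.8977 11.1774 17.0491 22.2760] v=[-1.8343 -0.4818 0.8076 0.5086]
Max displacement = 2.1023

Answer: 2.1023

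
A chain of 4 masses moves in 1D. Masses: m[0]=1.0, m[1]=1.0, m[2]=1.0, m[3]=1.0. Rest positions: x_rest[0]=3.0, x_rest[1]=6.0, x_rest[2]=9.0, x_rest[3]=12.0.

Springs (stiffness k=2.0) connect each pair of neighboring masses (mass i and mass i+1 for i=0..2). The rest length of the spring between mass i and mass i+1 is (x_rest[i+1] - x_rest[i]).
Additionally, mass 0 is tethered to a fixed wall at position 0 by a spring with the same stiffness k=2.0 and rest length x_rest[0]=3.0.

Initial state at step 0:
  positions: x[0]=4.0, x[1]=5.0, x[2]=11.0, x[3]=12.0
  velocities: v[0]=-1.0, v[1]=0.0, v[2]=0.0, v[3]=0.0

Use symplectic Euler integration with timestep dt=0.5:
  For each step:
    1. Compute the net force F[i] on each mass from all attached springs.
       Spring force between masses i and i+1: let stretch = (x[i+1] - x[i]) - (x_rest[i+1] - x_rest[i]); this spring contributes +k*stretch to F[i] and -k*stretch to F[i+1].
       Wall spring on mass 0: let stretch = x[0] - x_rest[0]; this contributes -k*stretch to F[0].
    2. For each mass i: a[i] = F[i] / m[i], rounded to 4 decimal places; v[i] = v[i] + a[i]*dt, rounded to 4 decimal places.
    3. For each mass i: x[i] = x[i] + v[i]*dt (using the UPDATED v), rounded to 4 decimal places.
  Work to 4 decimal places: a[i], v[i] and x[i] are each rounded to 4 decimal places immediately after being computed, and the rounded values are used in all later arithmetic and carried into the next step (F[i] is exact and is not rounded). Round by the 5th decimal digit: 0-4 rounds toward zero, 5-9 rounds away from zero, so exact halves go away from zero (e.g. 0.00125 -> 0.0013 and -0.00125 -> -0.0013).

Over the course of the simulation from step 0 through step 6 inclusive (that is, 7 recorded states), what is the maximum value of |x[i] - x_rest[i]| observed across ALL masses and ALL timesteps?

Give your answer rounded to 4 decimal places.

Answer: 2.1563

Derivation:
Step 0: x=[4.0000 5.0000 11.0000 12.0000] v=[-1.0000 0.0000 0.0000 0.0000]
Step 1: x=[2.0000 7.5000 8.5000 13.0000] v=[-4.0000 5.0000 -5.0000 2.0000]
Step 2: x=[1.7500 7.7500 7.7500 13.2500] v=[-0.5000 0.5000 -1.5000 0.5000]
Step 3: x=[3.6250 5.0000 9.7500 12.2500] v=[3.7500 -5.5000 4.0000 -2.0000]
Step 4: x=[4.3750 3.9375 10.6250 11.5000] v=[1.5000 -2.1250 1.7500 -1.5000]
Step 5: x=[2.7188 6.4375 8.5938 11.8125] v=[-3.3125 5.0000 -4.0625 0.6250]
Step 6: x=[1.5625 8.1563 7.0938 12.0157] v=[-2.3126 3.4376 -3.0001 0.4063]
Max displacement = 2.1563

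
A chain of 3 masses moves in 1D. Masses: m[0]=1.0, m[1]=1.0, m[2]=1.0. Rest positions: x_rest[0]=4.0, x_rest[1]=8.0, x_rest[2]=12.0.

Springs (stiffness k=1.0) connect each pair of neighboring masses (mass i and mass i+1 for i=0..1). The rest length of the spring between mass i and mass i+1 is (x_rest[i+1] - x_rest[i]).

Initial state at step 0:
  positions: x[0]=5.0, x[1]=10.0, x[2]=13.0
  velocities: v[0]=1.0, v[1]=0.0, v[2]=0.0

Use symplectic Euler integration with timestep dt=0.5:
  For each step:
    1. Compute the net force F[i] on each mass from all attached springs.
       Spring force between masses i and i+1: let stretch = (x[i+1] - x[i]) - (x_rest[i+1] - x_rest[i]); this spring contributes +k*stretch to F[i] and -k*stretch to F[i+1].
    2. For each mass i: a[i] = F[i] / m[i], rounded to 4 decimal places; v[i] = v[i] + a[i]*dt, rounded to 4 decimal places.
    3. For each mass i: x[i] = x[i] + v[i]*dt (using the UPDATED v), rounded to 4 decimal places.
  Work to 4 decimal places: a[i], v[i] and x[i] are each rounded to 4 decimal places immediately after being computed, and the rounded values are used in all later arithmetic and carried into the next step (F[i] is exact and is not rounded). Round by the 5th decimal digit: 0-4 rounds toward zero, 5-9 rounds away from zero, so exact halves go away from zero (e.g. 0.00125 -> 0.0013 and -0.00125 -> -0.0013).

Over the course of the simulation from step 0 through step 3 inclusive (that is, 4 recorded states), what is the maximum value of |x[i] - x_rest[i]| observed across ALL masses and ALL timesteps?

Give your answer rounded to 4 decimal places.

Step 0: x=[5.0000 10.0000 13.0000] v=[1.0000 0.0000 0.0000]
Step 1: x=[5.7500 9.5000 13.2500] v=[1.5000 -1.0000 0.5000]
Step 2: x=[6.4375 9.0000 13.5625] v=[1.3750 -1.0000 0.6250]
Step 3: x=[6.7657 9.0000 13.7344] v=[0.6563 0.0000 0.3438]
Max displacement = 2.7657

Answer: 2.7657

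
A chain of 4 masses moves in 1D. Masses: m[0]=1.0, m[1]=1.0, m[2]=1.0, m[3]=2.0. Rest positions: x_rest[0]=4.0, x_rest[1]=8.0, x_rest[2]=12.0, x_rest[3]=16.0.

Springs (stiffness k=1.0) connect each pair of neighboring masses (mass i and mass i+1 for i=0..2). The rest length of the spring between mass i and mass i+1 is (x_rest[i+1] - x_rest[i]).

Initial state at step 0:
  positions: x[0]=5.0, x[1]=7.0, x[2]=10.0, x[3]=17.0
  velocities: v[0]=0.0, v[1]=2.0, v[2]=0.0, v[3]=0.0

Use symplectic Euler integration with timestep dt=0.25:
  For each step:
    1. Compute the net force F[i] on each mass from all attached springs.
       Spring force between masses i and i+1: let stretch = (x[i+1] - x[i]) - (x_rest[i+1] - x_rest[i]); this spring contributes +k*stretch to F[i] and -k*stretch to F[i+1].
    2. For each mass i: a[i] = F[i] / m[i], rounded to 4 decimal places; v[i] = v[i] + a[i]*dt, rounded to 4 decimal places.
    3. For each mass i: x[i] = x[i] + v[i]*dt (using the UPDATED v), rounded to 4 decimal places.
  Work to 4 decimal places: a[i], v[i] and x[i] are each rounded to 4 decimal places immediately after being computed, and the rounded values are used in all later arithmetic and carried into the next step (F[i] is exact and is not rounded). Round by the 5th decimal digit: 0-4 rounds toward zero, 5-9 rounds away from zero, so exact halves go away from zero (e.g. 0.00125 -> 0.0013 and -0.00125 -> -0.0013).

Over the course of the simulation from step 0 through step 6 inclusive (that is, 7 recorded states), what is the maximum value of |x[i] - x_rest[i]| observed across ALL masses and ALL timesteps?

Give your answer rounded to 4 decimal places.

Answer: 2.0138

Derivation:
Step 0: x=[5.0000 7.0000 10.0000 17.0000] v=[0.0000 2.0000 0.0000 0.0000]
Step 1: x=[4.8750 7.5625 10.2500 16.9063] v=[-0.5000 2.2500 1.0000 -0.3750]
Step 2: x=[4.6680 8.1250 10.7481 16.7295] v=[-0.8281 2.2500 1.9922 -0.7071]
Step 3: x=[4.4270 8.6354 11.4561 16.4908] v=[-0.9639 2.0415 2.8318 -0.9548]
Step 4: x=[4.1991 9.0591 12.3024 16.2198] v=[-0.9118 1.6946 3.3853 -1.0842]
Step 5: x=[4.0249 9.3817 13.1909 15.9513] v=[-0.6968 1.2904 3.5538 -1.0739]
Step 6: x=[3.9355 9.6076 14.0138 15.7216] v=[-0.3576 0.9035 3.2916 -0.9190]
Max displacement = 2.0138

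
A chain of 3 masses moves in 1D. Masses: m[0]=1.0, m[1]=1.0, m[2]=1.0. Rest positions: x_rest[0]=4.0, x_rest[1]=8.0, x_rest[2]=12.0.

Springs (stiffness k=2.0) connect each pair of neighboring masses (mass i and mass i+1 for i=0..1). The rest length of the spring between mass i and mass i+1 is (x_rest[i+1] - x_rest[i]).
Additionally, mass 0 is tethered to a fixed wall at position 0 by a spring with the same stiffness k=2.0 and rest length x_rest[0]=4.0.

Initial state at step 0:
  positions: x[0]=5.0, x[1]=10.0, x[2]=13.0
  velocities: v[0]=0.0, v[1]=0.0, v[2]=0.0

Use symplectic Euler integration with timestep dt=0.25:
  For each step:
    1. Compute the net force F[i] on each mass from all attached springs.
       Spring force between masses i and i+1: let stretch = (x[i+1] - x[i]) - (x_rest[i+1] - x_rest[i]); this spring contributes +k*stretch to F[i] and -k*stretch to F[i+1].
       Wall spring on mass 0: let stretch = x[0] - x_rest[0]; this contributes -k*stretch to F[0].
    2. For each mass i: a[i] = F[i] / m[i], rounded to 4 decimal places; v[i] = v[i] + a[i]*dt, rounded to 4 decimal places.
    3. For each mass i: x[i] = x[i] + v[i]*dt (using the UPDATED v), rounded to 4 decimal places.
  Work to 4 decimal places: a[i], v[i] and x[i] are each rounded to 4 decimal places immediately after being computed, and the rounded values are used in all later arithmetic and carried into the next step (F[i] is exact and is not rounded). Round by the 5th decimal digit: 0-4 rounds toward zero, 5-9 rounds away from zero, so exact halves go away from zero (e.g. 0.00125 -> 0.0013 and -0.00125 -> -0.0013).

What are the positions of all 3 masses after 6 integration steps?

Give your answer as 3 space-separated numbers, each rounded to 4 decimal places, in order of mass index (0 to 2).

Answer: 3.9630 8.2257 13.4263

Derivation:
Step 0: x=[5.0000 10.0000 13.0000] v=[0.0000 0.0000 0.0000]
Step 1: x=[5.0000 9.7500 13.1250] v=[0.0000 -1.0000 0.5000]
Step 2: x=[4.9688 9.3281 13.3281] v=[-0.1250 -1.6875 0.8125]
Step 3: x=[4.8614 8.8613 13.5312] v=[-0.4298 -1.8672 0.8125]
Step 4: x=[4.6463 8.4783 13.6506] v=[-0.8606 -1.5322 0.4776]
Step 5: x=[4.3294 8.2628 13.6235] v=[-1.2678 -0.8621 -0.1086]
Step 6: x=[3.9630 8.2257 13.4263] v=[-1.4658 -0.1485 -0.7890]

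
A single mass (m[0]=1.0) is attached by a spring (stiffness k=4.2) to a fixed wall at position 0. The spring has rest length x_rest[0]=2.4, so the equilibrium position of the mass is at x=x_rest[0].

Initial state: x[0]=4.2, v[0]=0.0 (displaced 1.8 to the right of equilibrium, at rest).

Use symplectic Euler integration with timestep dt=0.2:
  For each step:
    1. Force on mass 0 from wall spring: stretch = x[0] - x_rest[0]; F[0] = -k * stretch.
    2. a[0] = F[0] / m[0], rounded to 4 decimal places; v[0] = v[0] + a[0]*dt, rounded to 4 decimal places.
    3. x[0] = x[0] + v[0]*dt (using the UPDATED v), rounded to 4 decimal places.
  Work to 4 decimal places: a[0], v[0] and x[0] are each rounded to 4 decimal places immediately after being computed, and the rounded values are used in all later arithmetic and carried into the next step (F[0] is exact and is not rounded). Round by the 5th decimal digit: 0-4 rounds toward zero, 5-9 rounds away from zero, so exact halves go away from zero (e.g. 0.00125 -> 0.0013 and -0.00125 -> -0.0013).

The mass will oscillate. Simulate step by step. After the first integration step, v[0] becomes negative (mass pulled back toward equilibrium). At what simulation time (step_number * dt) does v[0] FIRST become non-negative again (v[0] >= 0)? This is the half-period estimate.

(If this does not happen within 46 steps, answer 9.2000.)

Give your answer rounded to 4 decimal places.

Step 0: x=[4.2000] v=[0.0000]
Step 1: x=[3.8976] v=[-1.5120]
Step 2: x=[3.3436] v=[-2.7700]
Step 3: x=[2.6311] v=[-3.5626]
Step 4: x=[1.8798] v=[-3.7567]
Step 5: x=[1.2159] v=[-3.3197]
Step 6: x=[0.7509] v=[-2.3251]
Step 7: x=[0.5629] v=[-0.9399]
Step 8: x=[0.6836] v=[0.6033]
First v>=0 after going negative at step 8, time=1.6000

Answer: 1.6000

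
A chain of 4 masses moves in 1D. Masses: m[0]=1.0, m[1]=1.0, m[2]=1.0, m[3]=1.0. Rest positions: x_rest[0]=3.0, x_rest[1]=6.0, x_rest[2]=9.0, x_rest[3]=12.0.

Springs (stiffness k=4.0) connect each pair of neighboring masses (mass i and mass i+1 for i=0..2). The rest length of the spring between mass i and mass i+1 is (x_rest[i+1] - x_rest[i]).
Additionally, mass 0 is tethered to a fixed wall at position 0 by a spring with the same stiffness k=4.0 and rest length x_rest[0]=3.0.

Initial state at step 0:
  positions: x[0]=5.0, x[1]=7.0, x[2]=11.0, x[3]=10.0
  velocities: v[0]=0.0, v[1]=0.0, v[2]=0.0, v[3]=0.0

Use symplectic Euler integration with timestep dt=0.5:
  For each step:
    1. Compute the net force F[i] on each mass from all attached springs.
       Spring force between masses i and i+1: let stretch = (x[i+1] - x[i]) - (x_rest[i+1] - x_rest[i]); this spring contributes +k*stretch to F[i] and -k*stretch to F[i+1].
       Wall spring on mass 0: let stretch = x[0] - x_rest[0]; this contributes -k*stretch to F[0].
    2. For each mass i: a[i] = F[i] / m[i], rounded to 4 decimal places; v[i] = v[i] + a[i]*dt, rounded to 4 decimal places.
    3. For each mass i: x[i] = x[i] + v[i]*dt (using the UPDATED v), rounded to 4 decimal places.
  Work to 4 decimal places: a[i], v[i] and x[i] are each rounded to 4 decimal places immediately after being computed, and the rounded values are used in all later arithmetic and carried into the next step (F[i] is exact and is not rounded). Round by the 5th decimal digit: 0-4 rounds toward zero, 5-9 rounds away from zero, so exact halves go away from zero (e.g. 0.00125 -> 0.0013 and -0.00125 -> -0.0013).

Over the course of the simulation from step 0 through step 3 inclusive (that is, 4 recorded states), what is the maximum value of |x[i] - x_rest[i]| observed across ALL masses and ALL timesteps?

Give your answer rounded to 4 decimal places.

Answer: 5.0000

Derivation:
Step 0: x=[5.0000 7.0000 11.0000 10.0000] v=[0.0000 0.0000 0.0000 0.0000]
Step 1: x=[2.0000 9.0000 6.0000 14.0000] v=[-6.0000 4.0000 -10.0000 8.0000]
Step 2: x=[4.0000 1.0000 12.0000 13.0000] v=[4.0000 -16.0000 12.0000 -2.0000]
Step 3: x=[-1.0000 7.0000 8.0000 14.0000] v=[-10.0000 12.0000 -8.0000 2.0000]
Max displacement = 5.0000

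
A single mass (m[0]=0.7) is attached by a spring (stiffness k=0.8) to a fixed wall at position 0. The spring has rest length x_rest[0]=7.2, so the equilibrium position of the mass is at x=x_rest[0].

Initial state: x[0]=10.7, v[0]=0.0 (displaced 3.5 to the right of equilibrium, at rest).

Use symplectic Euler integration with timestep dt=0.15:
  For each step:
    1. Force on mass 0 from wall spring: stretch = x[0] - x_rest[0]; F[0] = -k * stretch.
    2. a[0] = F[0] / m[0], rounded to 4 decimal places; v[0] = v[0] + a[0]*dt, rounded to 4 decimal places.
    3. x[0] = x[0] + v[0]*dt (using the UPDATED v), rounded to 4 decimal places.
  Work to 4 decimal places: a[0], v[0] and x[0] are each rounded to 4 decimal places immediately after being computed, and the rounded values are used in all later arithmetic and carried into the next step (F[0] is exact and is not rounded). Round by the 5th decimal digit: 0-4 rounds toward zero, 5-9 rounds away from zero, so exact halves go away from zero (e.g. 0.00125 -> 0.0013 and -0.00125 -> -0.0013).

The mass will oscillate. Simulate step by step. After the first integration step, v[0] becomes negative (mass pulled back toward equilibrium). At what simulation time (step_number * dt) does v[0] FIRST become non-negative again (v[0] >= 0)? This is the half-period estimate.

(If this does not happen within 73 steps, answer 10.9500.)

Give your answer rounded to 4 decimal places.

Answer: 3.0000

Derivation:
Step 0: x=[10.7000] v=[0.0000]
Step 1: x=[10.6100] v=[-0.6000]
Step 2: x=[10.4323] v=[-1.1846]
Step 3: x=[10.1715] v=[-1.7387]
Step 4: x=[9.8343] v=[-2.2481]
Step 5: x=[9.4293] v=[-2.6997]
Step 6: x=[8.9670] v=[-3.0819]
Step 7: x=[8.4593] v=[-3.3848]
Step 8: x=[7.9192] v=[-3.6007]
Step 9: x=[7.3606] v=[-3.7240]
Step 10: x=[6.7979] v=[-3.7515]
Step 11: x=[6.2455] v=[-3.6826]
Step 12: x=[5.7177] v=[-3.5190]
Step 13: x=[5.2280] v=[-3.2649]
Step 14: x=[4.7890] v=[-2.9268]
Step 15: x=[4.4120] v=[-2.5135]
Step 16: x=[4.1067] v=[-2.0356]
Step 17: x=[3.8809] v=[-1.5053]
Step 18: x=[3.7405] v=[-0.9363]
Step 19: x=[3.6890] v=[-0.3432]
Step 20: x=[3.7278] v=[0.2587]
First v>=0 after going negative at step 20, time=3.0000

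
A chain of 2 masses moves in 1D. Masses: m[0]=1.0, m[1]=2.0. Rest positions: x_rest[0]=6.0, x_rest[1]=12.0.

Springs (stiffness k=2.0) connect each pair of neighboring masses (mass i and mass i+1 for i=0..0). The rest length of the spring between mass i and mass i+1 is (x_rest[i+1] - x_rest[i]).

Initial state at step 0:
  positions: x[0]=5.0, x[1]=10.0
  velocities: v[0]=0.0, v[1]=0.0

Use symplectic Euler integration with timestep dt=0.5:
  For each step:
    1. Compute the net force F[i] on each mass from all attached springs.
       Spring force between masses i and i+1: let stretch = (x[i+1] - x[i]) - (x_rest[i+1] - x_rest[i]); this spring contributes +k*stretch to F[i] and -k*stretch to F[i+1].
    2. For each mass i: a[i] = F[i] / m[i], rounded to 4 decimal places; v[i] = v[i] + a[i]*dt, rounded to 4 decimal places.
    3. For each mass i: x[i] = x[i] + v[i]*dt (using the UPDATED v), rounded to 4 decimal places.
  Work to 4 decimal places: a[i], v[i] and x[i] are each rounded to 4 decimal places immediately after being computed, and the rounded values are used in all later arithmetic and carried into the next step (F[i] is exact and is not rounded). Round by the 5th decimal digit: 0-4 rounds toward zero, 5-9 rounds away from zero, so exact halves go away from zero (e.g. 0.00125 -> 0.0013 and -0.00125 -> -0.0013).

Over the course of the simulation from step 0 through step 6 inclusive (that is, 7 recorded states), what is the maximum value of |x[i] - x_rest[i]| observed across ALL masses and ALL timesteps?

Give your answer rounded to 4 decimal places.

Step 0: x=[5.0000 10.0000] v=[0.0000 0.0000]
Step 1: x=[4.5000 10.2500] v=[-1.0000 0.5000]
Step 2: x=[3.8750 10.5625] v=[-1.2500 0.6250]
Step 3: x=[3.5938 10.7032] v=[-0.5625 0.2813]
Step 4: x=[3.8673 10.5665] v=[0.5469 -0.2734]
Step 5: x=[4.4904 10.2550] v=[1.2461 -0.6230]
Step 6: x=[4.9958 10.0024] v=[1.0107 -0.5053]
Max displacement = 2.4062

Answer: 2.4062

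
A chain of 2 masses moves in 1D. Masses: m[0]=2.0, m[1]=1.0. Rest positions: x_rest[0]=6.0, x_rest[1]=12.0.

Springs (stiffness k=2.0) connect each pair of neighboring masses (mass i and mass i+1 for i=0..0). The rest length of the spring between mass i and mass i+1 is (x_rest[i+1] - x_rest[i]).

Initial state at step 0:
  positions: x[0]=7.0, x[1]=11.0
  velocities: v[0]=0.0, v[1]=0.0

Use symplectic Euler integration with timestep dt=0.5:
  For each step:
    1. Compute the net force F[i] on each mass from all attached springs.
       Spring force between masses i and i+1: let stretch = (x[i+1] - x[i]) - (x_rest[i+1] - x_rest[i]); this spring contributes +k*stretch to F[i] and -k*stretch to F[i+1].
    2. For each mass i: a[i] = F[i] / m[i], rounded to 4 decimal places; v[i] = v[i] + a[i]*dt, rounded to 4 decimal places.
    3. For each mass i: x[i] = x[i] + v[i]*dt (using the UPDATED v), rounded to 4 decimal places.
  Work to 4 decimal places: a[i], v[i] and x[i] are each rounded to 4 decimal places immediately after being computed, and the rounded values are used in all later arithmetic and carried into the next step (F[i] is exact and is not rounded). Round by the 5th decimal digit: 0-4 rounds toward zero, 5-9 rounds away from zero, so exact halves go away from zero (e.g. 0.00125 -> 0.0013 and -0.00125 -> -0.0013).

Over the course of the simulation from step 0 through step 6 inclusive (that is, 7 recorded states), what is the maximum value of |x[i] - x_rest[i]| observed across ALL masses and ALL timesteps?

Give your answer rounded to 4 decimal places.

Answer: 1.8125

Derivation:
Step 0: x=[7.0000 11.0000] v=[0.0000 0.0000]
Step 1: x=[6.5000 12.0000] v=[-1.0000 2.0000]
Step 2: x=[5.8750 13.2500] v=[-1.2500 2.5000]
Step 3: x=[5.5938 13.8125] v=[-0.5625 1.1250]
Step 4: x=[5.8673 13.2657] v=[0.5469 -1.0937]
Step 5: x=[6.4904 12.0197] v=[1.2461 -2.4921]
Step 6: x=[6.9958 11.0090] v=[1.0108 -2.0214]
Max displacement = 1.8125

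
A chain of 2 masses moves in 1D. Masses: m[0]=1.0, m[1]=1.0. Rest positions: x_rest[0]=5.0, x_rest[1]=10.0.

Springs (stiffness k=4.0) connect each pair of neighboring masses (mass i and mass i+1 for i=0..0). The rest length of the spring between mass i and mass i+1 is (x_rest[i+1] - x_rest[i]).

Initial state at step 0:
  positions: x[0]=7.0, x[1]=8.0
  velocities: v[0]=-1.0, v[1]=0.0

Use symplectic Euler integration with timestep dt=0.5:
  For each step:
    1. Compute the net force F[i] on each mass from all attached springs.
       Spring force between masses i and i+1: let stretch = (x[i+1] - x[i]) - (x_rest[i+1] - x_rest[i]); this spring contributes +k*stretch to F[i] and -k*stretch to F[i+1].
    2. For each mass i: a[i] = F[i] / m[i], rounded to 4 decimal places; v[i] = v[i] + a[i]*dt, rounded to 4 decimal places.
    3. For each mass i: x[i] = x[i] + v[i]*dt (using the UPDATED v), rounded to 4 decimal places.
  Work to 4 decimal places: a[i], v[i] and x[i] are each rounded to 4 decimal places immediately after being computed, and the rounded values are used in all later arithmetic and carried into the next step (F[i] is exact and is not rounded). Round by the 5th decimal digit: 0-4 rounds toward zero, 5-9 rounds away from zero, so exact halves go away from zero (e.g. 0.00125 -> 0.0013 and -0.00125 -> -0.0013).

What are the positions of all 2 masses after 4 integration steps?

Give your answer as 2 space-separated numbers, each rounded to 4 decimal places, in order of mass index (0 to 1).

Answer: 6.0000 7.0000

Derivation:
Step 0: x=[7.0000 8.0000] v=[-1.0000 0.0000]
Step 1: x=[2.5000 12.0000] v=[-9.0000 8.0000]
Step 2: x=[2.5000 11.5000] v=[0.0000 -1.0000]
Step 3: x=[6.5000 7.0000] v=[8.0000 -9.0000]
Step 4: x=[6.0000 7.0000] v=[-1.0000 0.0000]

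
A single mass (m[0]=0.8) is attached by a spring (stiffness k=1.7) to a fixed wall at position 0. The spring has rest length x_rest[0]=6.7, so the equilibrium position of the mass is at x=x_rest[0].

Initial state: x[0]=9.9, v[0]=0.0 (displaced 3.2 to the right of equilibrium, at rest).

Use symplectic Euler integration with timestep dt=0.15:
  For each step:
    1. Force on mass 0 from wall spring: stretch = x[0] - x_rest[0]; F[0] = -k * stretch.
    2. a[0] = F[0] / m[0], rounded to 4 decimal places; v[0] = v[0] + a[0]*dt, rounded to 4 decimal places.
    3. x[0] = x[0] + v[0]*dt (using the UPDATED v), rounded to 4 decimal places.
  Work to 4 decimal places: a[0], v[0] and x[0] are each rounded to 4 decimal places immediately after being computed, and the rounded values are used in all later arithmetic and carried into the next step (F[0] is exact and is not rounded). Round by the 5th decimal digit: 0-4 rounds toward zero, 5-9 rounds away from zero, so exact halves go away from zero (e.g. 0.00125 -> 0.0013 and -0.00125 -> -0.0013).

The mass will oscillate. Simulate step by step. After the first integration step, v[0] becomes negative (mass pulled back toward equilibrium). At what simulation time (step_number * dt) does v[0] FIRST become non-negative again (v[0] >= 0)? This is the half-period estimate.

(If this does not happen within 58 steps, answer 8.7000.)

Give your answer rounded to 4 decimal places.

Step 0: x=[9.9000] v=[0.0000]
Step 1: x=[9.7470] v=[-1.0200]
Step 2: x=[9.4483] v=[-1.9912]
Step 3: x=[9.0182] v=[-2.8672]
Step 4: x=[8.4773] v=[-3.6061]
Step 5: x=[7.8514] v=[-4.1726]
Step 6: x=[7.1705] v=[-4.5396]
Step 7: x=[6.4671] v=[-4.6896]
Step 8: x=[5.7748] v=[-4.6154]
Step 9: x=[5.1267] v=[-4.3205]
Step 10: x=[4.5539] v=[-3.8190]
Step 11: x=[4.0837] v=[-3.1349]
Step 12: x=[3.7386] v=[-2.3010]
Step 13: x=[3.5350] v=[-1.3571]
Step 14: x=[3.4828] v=[-0.3483]
Step 15: x=[3.5844] v=[0.6772]
First v>=0 after going negative at step 15, time=2.2500

Answer: 2.2500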